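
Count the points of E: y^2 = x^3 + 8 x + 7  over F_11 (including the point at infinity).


For each x in F_11, count y with y^2 = x^3 + 8 x + 7 mod 11:
  x = 1: RHS = 5, y in [4, 7]  -> 2 point(s)
  x = 2: RHS = 9, y in [3, 8]  -> 2 point(s)
  x = 3: RHS = 3, y in [5, 6]  -> 2 point(s)
  x = 4: RHS = 4, y in [2, 9]  -> 2 point(s)
  x = 8: RHS = 0, y in [0]  -> 1 point(s)
  x = 9: RHS = 5, y in [4, 7]  -> 2 point(s)
  x = 10: RHS = 9, y in [3, 8]  -> 2 point(s)
Affine points: 13. Add the point at infinity: total = 14.

#E(F_11) = 14


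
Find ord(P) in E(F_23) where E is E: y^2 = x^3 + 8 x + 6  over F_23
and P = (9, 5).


Compute successive multiples of P until we hit O:
  1P = (9, 5)
  2P = (17, 15)
  3P = (0, 12)
  4P = (20, 1)
  5P = (12, 17)
  6P = (18, 5)
  7P = (19, 18)
  8P = (19, 5)
  ... (continuing to 15P)
  15P = O

ord(P) = 15


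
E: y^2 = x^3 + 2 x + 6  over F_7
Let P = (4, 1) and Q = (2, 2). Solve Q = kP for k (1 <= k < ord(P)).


Enumerate multiples of P until we hit Q = (2, 2):
  1P = (4, 1)
  2P = (1, 4)
  3P = (3, 5)
  4P = (2, 5)
  5P = (5, 1)
  6P = (5, 6)
  7P = (2, 2)
Match found at i = 7.

k = 7


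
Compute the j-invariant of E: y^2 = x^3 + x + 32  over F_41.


Delta = -16(4 a^3 + 27 b^2) mod 41 = 40
-1728 * (4 a)^3 = -1728 * (4*1)^3 mod 41 = 26
j = 26 * 40^(-1) mod 41 = 15

j = 15 (mod 41)


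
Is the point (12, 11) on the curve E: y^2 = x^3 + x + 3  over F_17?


Check whether y^2 = x^3 + 1 x + 3 (mod 17) for (x, y) = (12, 11).
LHS: y^2 = 11^2 mod 17 = 2
RHS: x^3 + 1 x + 3 = 12^3 + 1*12 + 3 mod 17 = 9
LHS != RHS

No, not on the curve


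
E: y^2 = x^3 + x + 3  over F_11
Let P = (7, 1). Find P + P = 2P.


Doubling: s = (3 x1^2 + a) / (2 y1)
s = (3*7^2 + 1) / (2*1) mod 11 = 8
x3 = s^2 - 2 x1 mod 11 = 8^2 - 2*7 = 6
y3 = s (x1 - x3) - y1 mod 11 = 8 * (7 - 6) - 1 = 7

2P = (6, 7)


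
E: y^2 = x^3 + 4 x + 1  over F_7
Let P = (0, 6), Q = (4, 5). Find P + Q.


P != Q, so use the chord formula.
s = (y2 - y1) / (x2 - x1) = (6) / (4) mod 7 = 5
x3 = s^2 - x1 - x2 mod 7 = 5^2 - 0 - 4 = 0
y3 = s (x1 - x3) - y1 mod 7 = 5 * (0 - 0) - 6 = 1

P + Q = (0, 1)


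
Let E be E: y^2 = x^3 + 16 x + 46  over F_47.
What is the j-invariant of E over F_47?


Delta = -16(4 a^3 + 27 b^2) mod 47 = 13
-1728 * (4 a)^3 = -1728 * (4*16)^3 mod 47 = 40
j = 40 * 13^(-1) mod 47 = 32

j = 32 (mod 47)


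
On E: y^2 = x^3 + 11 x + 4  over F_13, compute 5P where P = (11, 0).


k = 5 = 101_2 (binary, LSB first: 101)
Double-and-add from P = (11, 0):
  bit 0 = 1: acc = O + (11, 0) = (11, 0)
  bit 1 = 0: acc unchanged = (11, 0)
  bit 2 = 1: acc = (11, 0) + O = (11, 0)

5P = (11, 0)


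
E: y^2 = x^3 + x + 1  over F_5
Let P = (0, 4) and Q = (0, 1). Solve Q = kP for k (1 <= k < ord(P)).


Enumerate multiples of P until we hit Q = (0, 1):
  1P = (0, 4)
  2P = (4, 3)
  3P = (2, 4)
  4P = (3, 1)
  5P = (3, 4)
  6P = (2, 1)
  7P = (4, 2)
  8P = (0, 1)
Match found at i = 8.

k = 8


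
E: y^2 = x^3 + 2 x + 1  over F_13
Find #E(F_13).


For each x in F_13, count y with y^2 = x^3 + 2 x + 1 mod 13:
  x = 0: RHS = 1, y in [1, 12]  -> 2 point(s)
  x = 1: RHS = 4, y in [2, 11]  -> 2 point(s)
  x = 2: RHS = 0, y in [0]  -> 1 point(s)
  x = 8: RHS = 9, y in [3, 10]  -> 2 point(s)
Affine points: 7. Add the point at infinity: total = 8.

#E(F_13) = 8


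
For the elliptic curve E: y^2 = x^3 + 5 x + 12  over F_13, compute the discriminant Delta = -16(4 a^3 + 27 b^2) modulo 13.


4 a^3 + 27 b^2 = 4*5^3 + 27*12^2 = 500 + 3888 = 4388
Delta = -16 * (4388) = -70208
Delta mod 13 = 5

Delta = 5 (mod 13)


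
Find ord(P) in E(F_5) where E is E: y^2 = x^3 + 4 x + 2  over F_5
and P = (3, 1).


Compute successive multiples of P until we hit O:
  1P = (3, 1)
  2P = (3, 4)
  3P = O

ord(P) = 3


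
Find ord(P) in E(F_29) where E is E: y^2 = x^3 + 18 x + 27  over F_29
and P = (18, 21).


Compute successive multiples of P until we hit O:
  1P = (18, 21)
  2P = (13, 14)
  3P = (22, 14)
  4P = (12, 12)
  5P = (23, 15)
  6P = (8, 25)
  7P = (2, 19)
  8P = (14, 23)
  ... (continuing to 27P)
  27P = O

ord(P) = 27


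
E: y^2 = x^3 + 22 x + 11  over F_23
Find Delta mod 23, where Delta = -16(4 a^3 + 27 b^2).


4 a^3 + 27 b^2 = 4*22^3 + 27*11^2 = 42592 + 3267 = 45859
Delta = -16 * (45859) = -733744
Delta mod 23 = 2

Delta = 2 (mod 23)


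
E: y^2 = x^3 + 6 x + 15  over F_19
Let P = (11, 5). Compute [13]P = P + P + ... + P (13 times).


k = 13 = 1101_2 (binary, LSB first: 1011)
Double-and-add from P = (11, 5):
  bit 0 = 1: acc = O + (11, 5) = (11, 5)
  bit 1 = 0: acc unchanged = (11, 5)
  bit 2 = 1: acc = (11, 5) + (7, 1) = (2, 4)
  bit 3 = 1: acc = (2, 4) + (10, 7) = (11, 14)

13P = (11, 14)


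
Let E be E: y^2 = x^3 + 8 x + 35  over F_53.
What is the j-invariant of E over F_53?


Delta = -16(4 a^3 + 27 b^2) mod 53 = 44
-1728 * (4 a)^3 = -1728 * (4*8)^3 mod 53 = 29
j = 29 * 44^(-1) mod 53 = 38

j = 38 (mod 53)


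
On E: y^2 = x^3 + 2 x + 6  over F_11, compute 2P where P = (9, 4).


Doubling: s = (3 x1^2 + a) / (2 y1)
s = (3*9^2 + 2) / (2*4) mod 11 = 10
x3 = s^2 - 2 x1 mod 11 = 10^2 - 2*9 = 5
y3 = s (x1 - x3) - y1 mod 11 = 10 * (9 - 5) - 4 = 3

2P = (5, 3)


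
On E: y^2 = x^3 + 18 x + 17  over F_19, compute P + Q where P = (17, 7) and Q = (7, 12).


P != Q, so use the chord formula.
s = (y2 - y1) / (x2 - x1) = (5) / (9) mod 19 = 9
x3 = s^2 - x1 - x2 mod 19 = 9^2 - 17 - 7 = 0
y3 = s (x1 - x3) - y1 mod 19 = 9 * (17 - 0) - 7 = 13

P + Q = (0, 13)


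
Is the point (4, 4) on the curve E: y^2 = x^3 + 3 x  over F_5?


Check whether y^2 = x^3 + 3 x + 0 (mod 5) for (x, y) = (4, 4).
LHS: y^2 = 4^2 mod 5 = 1
RHS: x^3 + 3 x + 0 = 4^3 + 3*4 + 0 mod 5 = 1
LHS = RHS

Yes, on the curve


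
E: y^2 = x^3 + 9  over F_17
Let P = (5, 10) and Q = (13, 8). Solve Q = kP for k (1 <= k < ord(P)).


Enumerate multiples of P until we hit Q = (13, 8):
  1P = (5, 10)
  2P = (3, 6)
  3P = (13, 8)
Match found at i = 3.

k = 3


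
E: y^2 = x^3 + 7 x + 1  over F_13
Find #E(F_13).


For each x in F_13, count y with y^2 = x^3 + 7 x + 1 mod 13:
  x = 0: RHS = 1, y in [1, 12]  -> 2 point(s)
  x = 1: RHS = 9, y in [3, 10]  -> 2 point(s)
  x = 2: RHS = 10, y in [6, 7]  -> 2 point(s)
  x = 3: RHS = 10, y in [6, 7]  -> 2 point(s)
  x = 6: RHS = 12, y in [5, 8]  -> 2 point(s)
  x = 7: RHS = 3, y in [4, 9]  -> 2 point(s)
  x = 8: RHS = 10, y in [6, 7]  -> 2 point(s)
  x = 9: RHS = 0, y in [0]  -> 1 point(s)
Affine points: 15. Add the point at infinity: total = 16.

#E(F_13) = 16


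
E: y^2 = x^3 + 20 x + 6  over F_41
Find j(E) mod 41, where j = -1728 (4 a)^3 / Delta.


Delta = -16(4 a^3 + 27 b^2) mod 41 = 36
-1728 * (4 a)^3 = -1728 * (4*20)^3 mod 41 = 7
j = 7 * 36^(-1) mod 41 = 15

j = 15 (mod 41)


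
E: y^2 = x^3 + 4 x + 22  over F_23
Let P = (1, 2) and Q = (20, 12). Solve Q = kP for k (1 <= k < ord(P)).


Enumerate multiples of P until we hit Q = (20, 12):
  1P = (1, 2)
  2P = (14, 4)
  3P = (20, 11)
  4P = (20, 12)
Match found at i = 4.

k = 4


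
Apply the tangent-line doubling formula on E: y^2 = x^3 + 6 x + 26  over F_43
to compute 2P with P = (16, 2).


Doubling: s = (3 x1^2 + a) / (2 y1)
s = (3*16^2 + 6) / (2*2) mod 43 = 0
x3 = s^2 - 2 x1 mod 43 = 0^2 - 2*16 = 11
y3 = s (x1 - x3) - y1 mod 43 = 0 * (16 - 11) - 2 = 41

2P = (11, 41)


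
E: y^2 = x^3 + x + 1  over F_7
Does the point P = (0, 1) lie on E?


Check whether y^2 = x^3 + 1 x + 1 (mod 7) for (x, y) = (0, 1).
LHS: y^2 = 1^2 mod 7 = 1
RHS: x^3 + 1 x + 1 = 0^3 + 1*0 + 1 mod 7 = 1
LHS = RHS

Yes, on the curve


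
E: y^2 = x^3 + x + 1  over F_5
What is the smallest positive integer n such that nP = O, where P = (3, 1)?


Compute successive multiples of P until we hit O:
  1P = (3, 1)
  2P = (0, 1)
  3P = (2, 4)
  4P = (4, 2)
  5P = (4, 3)
  6P = (2, 1)
  7P = (0, 4)
  8P = (3, 4)
  ... (continuing to 9P)
  9P = O

ord(P) = 9


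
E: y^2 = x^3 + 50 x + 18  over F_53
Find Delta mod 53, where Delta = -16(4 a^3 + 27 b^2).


4 a^3 + 27 b^2 = 4*50^3 + 27*18^2 = 500000 + 8748 = 508748
Delta = -16 * (508748) = -8139968
Delta mod 53 = 37

Delta = 37 (mod 53)


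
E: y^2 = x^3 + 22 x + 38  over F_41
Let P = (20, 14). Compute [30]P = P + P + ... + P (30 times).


k = 30 = 11110_2 (binary, LSB first: 01111)
Double-and-add from P = (20, 14):
  bit 0 = 0: acc unchanged = O
  bit 1 = 1: acc = O + (22, 10) = (22, 10)
  bit 2 = 1: acc = (22, 10) + (13, 26) = (37, 3)
  bit 3 = 1: acc = (37, 3) + (7, 24) = (2, 34)
  bit 4 = 1: acc = (2, 34) + (25, 10) = (34, 19)

30P = (34, 19)


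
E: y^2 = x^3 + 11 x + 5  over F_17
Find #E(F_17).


For each x in F_17, count y with y^2 = x^3 + 11 x + 5 mod 17:
  x = 1: RHS = 0, y in [0]  -> 1 point(s)
  x = 2: RHS = 1, y in [1, 16]  -> 2 point(s)
  x = 5: RHS = 15, y in [7, 10]  -> 2 point(s)
  x = 6: RHS = 15, y in [7, 10]  -> 2 point(s)
  x = 7: RHS = 0, y in [0]  -> 1 point(s)
  x = 9: RHS = 0, y in [0]  -> 1 point(s)
  x = 13: RHS = 16, y in [4, 13]  -> 2 point(s)
  x = 14: RHS = 13, y in [8, 9]  -> 2 point(s)
  x = 15: RHS = 9, y in [3, 14]  -> 2 point(s)
Affine points: 15. Add the point at infinity: total = 16.

#E(F_17) = 16


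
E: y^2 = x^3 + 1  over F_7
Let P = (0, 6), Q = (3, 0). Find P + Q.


P != Q, so use the chord formula.
s = (y2 - y1) / (x2 - x1) = (1) / (3) mod 7 = 5
x3 = s^2 - x1 - x2 mod 7 = 5^2 - 0 - 3 = 1
y3 = s (x1 - x3) - y1 mod 7 = 5 * (0 - 1) - 6 = 3

P + Q = (1, 3)


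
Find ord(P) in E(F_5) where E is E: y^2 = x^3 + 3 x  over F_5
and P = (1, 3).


Compute successive multiples of P until we hit O:
  1P = (1, 3)
  2P = (4, 4)
  3P = (4, 1)
  4P = (1, 2)
  5P = O

ord(P) = 5


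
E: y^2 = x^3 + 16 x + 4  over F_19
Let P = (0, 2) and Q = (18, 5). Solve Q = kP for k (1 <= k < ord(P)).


Enumerate multiples of P until we hit Q = (18, 5):
  1P = (0, 2)
  2P = (16, 10)
  3P = (8, 13)
  4P = (12, 10)
  5P = (18, 5)
Match found at i = 5.

k = 5


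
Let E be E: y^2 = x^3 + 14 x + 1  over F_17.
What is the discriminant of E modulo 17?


4 a^3 + 27 b^2 = 4*14^3 + 27*1^2 = 10976 + 27 = 11003
Delta = -16 * (11003) = -176048
Delta mod 17 = 4

Delta = 4 (mod 17)


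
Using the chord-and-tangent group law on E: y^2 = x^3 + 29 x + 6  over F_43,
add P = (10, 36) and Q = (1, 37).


P != Q, so use the chord formula.
s = (y2 - y1) / (x2 - x1) = (1) / (34) mod 43 = 19
x3 = s^2 - x1 - x2 mod 43 = 19^2 - 10 - 1 = 6
y3 = s (x1 - x3) - y1 mod 43 = 19 * (10 - 6) - 36 = 40

P + Q = (6, 40)


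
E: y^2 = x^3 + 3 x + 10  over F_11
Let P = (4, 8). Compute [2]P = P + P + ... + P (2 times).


k = 2 = 10_2 (binary, LSB first: 01)
Double-and-add from P = (4, 8):
  bit 0 = 0: acc unchanged = O
  bit 1 = 1: acc = O + (1, 5) = (1, 5)

2P = (1, 5)


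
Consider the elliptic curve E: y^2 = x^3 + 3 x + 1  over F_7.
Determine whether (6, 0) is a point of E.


Check whether y^2 = x^3 + 3 x + 1 (mod 7) for (x, y) = (6, 0).
LHS: y^2 = 0^2 mod 7 = 0
RHS: x^3 + 3 x + 1 = 6^3 + 3*6 + 1 mod 7 = 4
LHS != RHS

No, not on the curve


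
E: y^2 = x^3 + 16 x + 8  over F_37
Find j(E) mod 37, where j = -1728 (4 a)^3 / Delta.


Delta = -16(4 a^3 + 27 b^2) mod 37 = 29
-1728 * (4 a)^3 = -1728 * (4*16)^3 mod 37 = 26
j = 26 * 29^(-1) mod 37 = 6

j = 6 (mod 37)


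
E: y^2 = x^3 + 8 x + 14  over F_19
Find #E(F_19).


For each x in F_19, count y with y^2 = x^3 + 8 x + 14 mod 19:
  x = 1: RHS = 4, y in [2, 17]  -> 2 point(s)
  x = 2: RHS = 0, y in [0]  -> 1 point(s)
  x = 8: RHS = 1, y in [1, 18]  -> 2 point(s)
  x = 9: RHS = 17, y in [6, 13]  -> 2 point(s)
  x = 10: RHS = 11, y in [7, 12]  -> 2 point(s)
  x = 13: RHS = 16, y in [4, 15]  -> 2 point(s)
  x = 14: RHS = 1, y in [1, 18]  -> 2 point(s)
  x = 16: RHS = 1, y in [1, 18]  -> 2 point(s)
  x = 17: RHS = 9, y in [3, 16]  -> 2 point(s)
  x = 18: RHS = 5, y in [9, 10]  -> 2 point(s)
Affine points: 19. Add the point at infinity: total = 20.

#E(F_19) = 20


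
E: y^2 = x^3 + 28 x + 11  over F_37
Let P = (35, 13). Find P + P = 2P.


Doubling: s = (3 x1^2 + a) / (2 y1)
s = (3*35^2 + 28) / (2*13) mod 37 = 30
x3 = s^2 - 2 x1 mod 37 = 30^2 - 2*35 = 16
y3 = s (x1 - x3) - y1 mod 37 = 30 * (35 - 16) - 13 = 2

2P = (16, 2)


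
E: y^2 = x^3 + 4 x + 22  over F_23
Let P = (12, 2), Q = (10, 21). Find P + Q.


P != Q, so use the chord formula.
s = (y2 - y1) / (x2 - x1) = (19) / (21) mod 23 = 2
x3 = s^2 - x1 - x2 mod 23 = 2^2 - 12 - 10 = 5
y3 = s (x1 - x3) - y1 mod 23 = 2 * (12 - 5) - 2 = 12

P + Q = (5, 12)


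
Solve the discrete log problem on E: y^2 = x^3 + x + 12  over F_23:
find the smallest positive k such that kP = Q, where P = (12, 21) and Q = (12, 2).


Enumerate multiples of P until we hit Q = (12, 2):
  1P = (12, 21)
  2P = (0, 14)
  3P = (0, 9)
  4P = (12, 2)
Match found at i = 4.

k = 4


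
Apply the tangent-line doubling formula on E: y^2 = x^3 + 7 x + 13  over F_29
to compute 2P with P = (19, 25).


Doubling: s = (3 x1^2 + a) / (2 y1)
s = (3*19^2 + 7) / (2*25) mod 29 = 16
x3 = s^2 - 2 x1 mod 29 = 16^2 - 2*19 = 15
y3 = s (x1 - x3) - y1 mod 29 = 16 * (19 - 15) - 25 = 10

2P = (15, 10)


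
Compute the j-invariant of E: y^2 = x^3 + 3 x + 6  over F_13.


Delta = -16(4 a^3 + 27 b^2) mod 13 = 10
-1728 * (4 a)^3 = -1728 * (4*3)^3 mod 13 = 12
j = 12 * 10^(-1) mod 13 = 9

j = 9 (mod 13)


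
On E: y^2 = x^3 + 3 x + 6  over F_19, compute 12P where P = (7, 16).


k = 12 = 1100_2 (binary, LSB first: 0011)
Double-and-add from P = (7, 16):
  bit 0 = 0: acc unchanged = O
  bit 1 = 0: acc unchanged = O
  bit 2 = 1: acc = O + (17, 12) = (17, 12)
  bit 3 = 1: acc = (17, 12) + (13, 0) = (17, 7)

12P = (17, 7)


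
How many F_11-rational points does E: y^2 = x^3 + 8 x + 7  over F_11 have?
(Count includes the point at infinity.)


For each x in F_11, count y with y^2 = x^3 + 8 x + 7 mod 11:
  x = 1: RHS = 5, y in [4, 7]  -> 2 point(s)
  x = 2: RHS = 9, y in [3, 8]  -> 2 point(s)
  x = 3: RHS = 3, y in [5, 6]  -> 2 point(s)
  x = 4: RHS = 4, y in [2, 9]  -> 2 point(s)
  x = 8: RHS = 0, y in [0]  -> 1 point(s)
  x = 9: RHS = 5, y in [4, 7]  -> 2 point(s)
  x = 10: RHS = 9, y in [3, 8]  -> 2 point(s)
Affine points: 13. Add the point at infinity: total = 14.

#E(F_11) = 14


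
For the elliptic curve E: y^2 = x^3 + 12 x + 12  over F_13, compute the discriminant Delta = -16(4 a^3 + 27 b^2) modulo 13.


4 a^3 + 27 b^2 = 4*12^3 + 27*12^2 = 6912 + 3888 = 10800
Delta = -16 * (10800) = -172800
Delta mod 13 = 9

Delta = 9 (mod 13)


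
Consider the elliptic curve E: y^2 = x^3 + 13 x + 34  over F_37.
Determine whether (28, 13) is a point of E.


Check whether y^2 = x^3 + 13 x + 34 (mod 37) for (x, y) = (28, 13).
LHS: y^2 = 13^2 mod 37 = 21
RHS: x^3 + 13 x + 34 = 28^3 + 13*28 + 34 mod 37 = 2
LHS != RHS

No, not on the curve


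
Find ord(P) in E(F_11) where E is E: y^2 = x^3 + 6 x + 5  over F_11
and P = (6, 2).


Compute successive multiples of P until we hit O:
  1P = (6, 2)
  2P = (0, 4)
  3P = (10, 3)
  4P = (4, 4)
  5P = (2, 5)
  6P = (7, 7)
  7P = (1, 1)
  8P = (8, 2)
  ... (continuing to 17P)
  17P = O

ord(P) = 17


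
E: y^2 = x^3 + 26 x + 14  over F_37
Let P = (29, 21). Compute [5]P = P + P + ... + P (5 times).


k = 5 = 101_2 (binary, LSB first: 101)
Double-and-add from P = (29, 21):
  bit 0 = 1: acc = O + (29, 21) = (29, 21)
  bit 1 = 0: acc unchanged = (29, 21)
  bit 2 = 1: acc = (29, 21) + (11, 22) = (1, 35)

5P = (1, 35)


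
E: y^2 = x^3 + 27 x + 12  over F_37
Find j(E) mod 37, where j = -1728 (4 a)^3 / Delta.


Delta = -16(4 a^3 + 27 b^2) mod 37 = 16
-1728 * (4 a)^3 = -1728 * (4*27)^3 mod 37 = 36
j = 36 * 16^(-1) mod 37 = 30

j = 30 (mod 37)


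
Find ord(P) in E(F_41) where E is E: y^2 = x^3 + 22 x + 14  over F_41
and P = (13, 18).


Compute successive multiples of P until we hit O:
  1P = (13, 18)
  2P = (14, 14)
  3P = (30, 9)
  4P = (18, 16)
  5P = (20, 34)
  6P = (40, 14)
  7P = (9, 30)
  8P = (28, 27)
  ... (continuing to 47P)
  47P = O

ord(P) = 47


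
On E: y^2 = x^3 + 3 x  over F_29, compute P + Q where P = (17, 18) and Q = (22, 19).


P != Q, so use the chord formula.
s = (y2 - y1) / (x2 - x1) = (1) / (5) mod 29 = 6
x3 = s^2 - x1 - x2 mod 29 = 6^2 - 17 - 22 = 26
y3 = s (x1 - x3) - y1 mod 29 = 6 * (17 - 26) - 18 = 15

P + Q = (26, 15)


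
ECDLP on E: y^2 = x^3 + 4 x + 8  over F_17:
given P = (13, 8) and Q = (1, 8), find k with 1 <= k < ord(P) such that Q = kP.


Enumerate multiples of P until we hit Q = (1, 8):
  1P = (13, 8)
  2P = (9, 5)
  3P = (3, 8)
  4P = (1, 9)
  5P = (1, 8)
Match found at i = 5.

k = 5


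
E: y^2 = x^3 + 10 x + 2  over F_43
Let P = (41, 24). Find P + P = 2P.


Doubling: s = (3 x1^2 + a) / (2 y1)
s = (3*41^2 + 10) / (2*24) mod 43 = 13
x3 = s^2 - 2 x1 mod 43 = 13^2 - 2*41 = 1
y3 = s (x1 - x3) - y1 mod 43 = 13 * (41 - 1) - 24 = 23

2P = (1, 23)


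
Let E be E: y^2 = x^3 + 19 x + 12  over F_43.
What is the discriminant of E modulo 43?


4 a^3 + 27 b^2 = 4*19^3 + 27*12^2 = 27436 + 3888 = 31324
Delta = -16 * (31324) = -501184
Delta mod 43 = 24

Delta = 24 (mod 43)


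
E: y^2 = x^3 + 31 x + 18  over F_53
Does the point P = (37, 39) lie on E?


Check whether y^2 = x^3 + 31 x + 18 (mod 53) for (x, y) = (37, 39).
LHS: y^2 = 39^2 mod 53 = 37
RHS: x^3 + 31 x + 18 = 37^3 + 31*37 + 18 mod 53 = 37
LHS = RHS

Yes, on the curve


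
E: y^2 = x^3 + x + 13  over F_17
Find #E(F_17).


For each x in F_17, count y with y^2 = x^3 + 1 x + 13 mod 17:
  x = 0: RHS = 13, y in [8, 9]  -> 2 point(s)
  x = 1: RHS = 15, y in [7, 10]  -> 2 point(s)
  x = 3: RHS = 9, y in [3, 14]  -> 2 point(s)
  x = 4: RHS = 13, y in [8, 9]  -> 2 point(s)
  x = 12: RHS = 2, y in [6, 11]  -> 2 point(s)
  x = 13: RHS = 13, y in [8, 9]  -> 2 point(s)
  x = 14: RHS = 0, y in [0]  -> 1 point(s)
Affine points: 13. Add the point at infinity: total = 14.

#E(F_17) = 14


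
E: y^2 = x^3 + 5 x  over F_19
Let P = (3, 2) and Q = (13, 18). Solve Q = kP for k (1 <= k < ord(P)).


Enumerate multiples of P until we hit Q = (13, 18):
  1P = (3, 2)
  2P = (1, 14)
  3P = (13, 1)
  4P = (7, 6)
  5P = (10, 10)
  6P = (17, 1)
  7P = (15, 7)
  8P = (5, 13)
  9P = (8, 18)
  10P = (0, 0)
  11P = (8, 1)
  12P = (5, 6)
  13P = (15, 12)
  14P = (17, 18)
  15P = (10, 9)
  16P = (7, 13)
  17P = (13, 18)
Match found at i = 17.

k = 17


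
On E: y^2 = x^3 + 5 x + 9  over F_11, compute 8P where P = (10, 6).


k = 8 = 1000_2 (binary, LSB first: 0001)
Double-and-add from P = (10, 6):
  bit 0 = 0: acc unchanged = O
  bit 1 = 0: acc unchanged = O
  bit 2 = 0: acc unchanged = O
  bit 3 = 1: acc = O + (2, 7) = (2, 7)

8P = (2, 7)


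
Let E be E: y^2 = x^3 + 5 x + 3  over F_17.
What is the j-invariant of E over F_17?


Delta = -16(4 a^3 + 27 b^2) mod 17 = 12
-1728 * (4 a)^3 = -1728 * (4*5)^3 mod 17 = 9
j = 9 * 12^(-1) mod 17 = 5

j = 5 (mod 17)


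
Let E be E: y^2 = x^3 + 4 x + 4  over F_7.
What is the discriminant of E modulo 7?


4 a^3 + 27 b^2 = 4*4^3 + 27*4^2 = 256 + 432 = 688
Delta = -16 * (688) = -11008
Delta mod 7 = 3

Delta = 3 (mod 7)


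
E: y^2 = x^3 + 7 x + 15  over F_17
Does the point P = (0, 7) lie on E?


Check whether y^2 = x^3 + 7 x + 15 (mod 17) for (x, y) = (0, 7).
LHS: y^2 = 7^2 mod 17 = 15
RHS: x^3 + 7 x + 15 = 0^3 + 7*0 + 15 mod 17 = 15
LHS = RHS

Yes, on the curve


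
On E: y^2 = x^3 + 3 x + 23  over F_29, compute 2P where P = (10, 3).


Doubling: s = (3 x1^2 + a) / (2 y1)
s = (3*10^2 + 3) / (2*3) mod 29 = 7
x3 = s^2 - 2 x1 mod 29 = 7^2 - 2*10 = 0
y3 = s (x1 - x3) - y1 mod 29 = 7 * (10 - 0) - 3 = 9

2P = (0, 9)


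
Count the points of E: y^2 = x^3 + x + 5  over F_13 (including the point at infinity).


For each x in F_13, count y with y^2 = x^3 + 1 x + 5 mod 13:
  x = 3: RHS = 9, y in [3, 10]  -> 2 point(s)
  x = 7: RHS = 4, y in [2, 11]  -> 2 point(s)
  x = 10: RHS = 1, y in [1, 12]  -> 2 point(s)
  x = 12: RHS = 3, y in [4, 9]  -> 2 point(s)
Affine points: 8. Add the point at infinity: total = 9.

#E(F_13) = 9


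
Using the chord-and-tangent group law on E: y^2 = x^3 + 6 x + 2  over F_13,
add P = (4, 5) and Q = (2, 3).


P != Q, so use the chord formula.
s = (y2 - y1) / (x2 - x1) = (11) / (11) mod 13 = 1
x3 = s^2 - x1 - x2 mod 13 = 1^2 - 4 - 2 = 8
y3 = s (x1 - x3) - y1 mod 13 = 1 * (4 - 8) - 5 = 4

P + Q = (8, 4)


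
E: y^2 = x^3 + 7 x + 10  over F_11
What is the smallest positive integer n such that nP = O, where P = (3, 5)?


Compute successive multiples of P until we hit O:
  1P = (3, 5)
  2P = (6, 9)
  3P = (5, 7)
  4P = (4, 5)
  5P = (4, 6)
  6P = (5, 4)
  7P = (6, 2)
  8P = (3, 6)
  ... (continuing to 9P)
  9P = O

ord(P) = 9


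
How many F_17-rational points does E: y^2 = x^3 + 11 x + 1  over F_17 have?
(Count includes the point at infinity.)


For each x in F_17, count y with y^2 = x^3 + 11 x + 1 mod 17:
  x = 0: RHS = 1, y in [1, 16]  -> 2 point(s)
  x = 1: RHS = 13, y in [8, 9]  -> 2 point(s)
  x = 7: RHS = 13, y in [8, 9]  -> 2 point(s)
  x = 9: RHS = 13, y in [8, 9]  -> 2 point(s)
  x = 11: RHS = 8, y in [5, 12]  -> 2 point(s)
  x = 12: RHS = 8, y in [5, 12]  -> 2 point(s)
  x = 14: RHS = 9, y in [3, 14]  -> 2 point(s)
Affine points: 14. Add the point at infinity: total = 15.

#E(F_17) = 15


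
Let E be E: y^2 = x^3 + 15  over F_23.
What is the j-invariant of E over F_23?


Delta = -16(4 a^3 + 27 b^2) mod 23 = 21
-1728 * (4 a)^3 = -1728 * (4*0)^3 mod 23 = 0
j = 0 * 21^(-1) mod 23 = 0

j = 0 (mod 23)


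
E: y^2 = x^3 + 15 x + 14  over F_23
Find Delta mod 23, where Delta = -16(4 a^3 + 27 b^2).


4 a^3 + 27 b^2 = 4*15^3 + 27*14^2 = 13500 + 5292 = 18792
Delta = -16 * (18792) = -300672
Delta mod 23 = 7

Delta = 7 (mod 23)


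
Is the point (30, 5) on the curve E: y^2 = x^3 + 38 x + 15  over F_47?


Check whether y^2 = x^3 + 38 x + 15 (mod 47) for (x, y) = (30, 5).
LHS: y^2 = 5^2 mod 47 = 25
RHS: x^3 + 38 x + 15 = 30^3 + 38*30 + 15 mod 47 = 2
LHS != RHS

No, not on the curve


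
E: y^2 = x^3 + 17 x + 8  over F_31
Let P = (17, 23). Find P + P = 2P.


Doubling: s = (3 x1^2 + a) / (2 y1)
s = (3*17^2 + 17) / (2*23) mod 31 = 30
x3 = s^2 - 2 x1 mod 31 = 30^2 - 2*17 = 29
y3 = s (x1 - x3) - y1 mod 31 = 30 * (17 - 29) - 23 = 20

2P = (29, 20)


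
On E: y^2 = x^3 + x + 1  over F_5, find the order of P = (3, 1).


Compute successive multiples of P until we hit O:
  1P = (3, 1)
  2P = (0, 1)
  3P = (2, 4)
  4P = (4, 2)
  5P = (4, 3)
  6P = (2, 1)
  7P = (0, 4)
  8P = (3, 4)
  ... (continuing to 9P)
  9P = O

ord(P) = 9


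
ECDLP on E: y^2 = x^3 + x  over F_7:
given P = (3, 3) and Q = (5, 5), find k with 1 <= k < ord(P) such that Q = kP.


Enumerate multiples of P until we hit Q = (5, 5):
  1P = (3, 3)
  2P = (1, 4)
  3P = (5, 5)
Match found at i = 3.

k = 3


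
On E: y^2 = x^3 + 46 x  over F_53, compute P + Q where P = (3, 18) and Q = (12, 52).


P != Q, so use the chord formula.
s = (y2 - y1) / (x2 - x1) = (34) / (9) mod 53 = 45
x3 = s^2 - x1 - x2 mod 53 = 45^2 - 3 - 12 = 49
y3 = s (x1 - x3) - y1 mod 53 = 45 * (3 - 49) - 18 = 32

P + Q = (49, 32)


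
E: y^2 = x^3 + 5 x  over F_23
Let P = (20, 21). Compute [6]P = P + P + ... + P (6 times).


k = 6 = 110_2 (binary, LSB first: 011)
Double-and-add from P = (20, 21):
  bit 0 = 0: acc unchanged = O
  bit 1 = 1: acc = O + (1, 11) = (1, 11)
  bit 2 = 1: acc = (1, 11) + (16, 17) = (8, 0)

6P = (8, 0)


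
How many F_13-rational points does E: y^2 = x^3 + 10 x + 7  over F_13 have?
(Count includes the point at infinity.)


For each x in F_13, count y with y^2 = x^3 + 10 x + 7 mod 13:
  x = 2: RHS = 9, y in [3, 10]  -> 2 point(s)
  x = 3: RHS = 12, y in [5, 8]  -> 2 point(s)
  x = 5: RHS = 0, y in [0]  -> 1 point(s)
  x = 6: RHS = 10, y in [6, 7]  -> 2 point(s)
  x = 7: RHS = 4, y in [2, 11]  -> 2 point(s)
  x = 8: RHS = 1, y in [1, 12]  -> 2 point(s)
  x = 12: RHS = 9, y in [3, 10]  -> 2 point(s)
Affine points: 13. Add the point at infinity: total = 14.

#E(F_13) = 14


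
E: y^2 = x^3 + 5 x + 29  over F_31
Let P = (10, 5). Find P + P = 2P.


Doubling: s = (3 x1^2 + a) / (2 y1)
s = (3*10^2 + 5) / (2*5) mod 31 = 15
x3 = s^2 - 2 x1 mod 31 = 15^2 - 2*10 = 19
y3 = s (x1 - x3) - y1 mod 31 = 15 * (10 - 19) - 5 = 15

2P = (19, 15)


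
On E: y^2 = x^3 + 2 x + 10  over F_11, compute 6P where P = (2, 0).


k = 6 = 110_2 (binary, LSB first: 011)
Double-and-add from P = (2, 0):
  bit 0 = 0: acc unchanged = O
  bit 1 = 1: acc = O + O = O
  bit 2 = 1: acc = O + O = O

6P = O


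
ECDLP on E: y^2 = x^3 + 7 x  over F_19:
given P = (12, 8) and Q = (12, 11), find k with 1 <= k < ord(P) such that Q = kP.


Enumerate multiples of P until we hit Q = (12, 11):
  1P = (12, 8)
  2P = (6, 7)
  3P = (10, 5)
  4P = (4, 4)
  5P = (8, 13)
  6P = (16, 16)
  7P = (14, 7)
  8P = (17, 4)
  9P = (18, 12)
  10P = (0, 0)
  11P = (18, 7)
  12P = (17, 15)
  13P = (14, 12)
  14P = (16, 3)
  15P = (8, 6)
  16P = (4, 15)
  17P = (10, 14)
  18P = (6, 12)
  19P = (12, 11)
Match found at i = 19.

k = 19


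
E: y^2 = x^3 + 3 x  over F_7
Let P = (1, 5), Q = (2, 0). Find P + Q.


P != Q, so use the chord formula.
s = (y2 - y1) / (x2 - x1) = (2) / (1) mod 7 = 2
x3 = s^2 - x1 - x2 mod 7 = 2^2 - 1 - 2 = 1
y3 = s (x1 - x3) - y1 mod 7 = 2 * (1 - 1) - 5 = 2

P + Q = (1, 2)


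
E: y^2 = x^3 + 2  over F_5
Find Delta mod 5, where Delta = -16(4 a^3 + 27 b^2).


4 a^3 + 27 b^2 = 4*0^3 + 27*2^2 = 0 + 108 = 108
Delta = -16 * (108) = -1728
Delta mod 5 = 2

Delta = 2 (mod 5)


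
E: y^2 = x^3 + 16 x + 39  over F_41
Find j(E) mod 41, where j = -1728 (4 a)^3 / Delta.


Delta = -16(4 a^3 + 27 b^2) mod 41 = 4
-1728 * (4 a)^3 = -1728 * (4*16)^3 mod 41 = 19
j = 19 * 4^(-1) mod 41 = 15

j = 15 (mod 41)


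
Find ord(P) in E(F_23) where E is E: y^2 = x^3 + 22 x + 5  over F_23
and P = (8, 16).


Compute successive multiples of P until we hit O:
  1P = (8, 16)
  2P = (13, 21)
  3P = (3, 12)
  4P = (20, 2)
  5P = (20, 21)
  6P = (3, 11)
  7P = (13, 2)
  8P = (8, 7)
  ... (continuing to 9P)
  9P = O

ord(P) = 9


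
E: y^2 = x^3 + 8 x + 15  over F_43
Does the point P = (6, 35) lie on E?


Check whether y^2 = x^3 + 8 x + 15 (mod 43) for (x, y) = (6, 35).
LHS: y^2 = 35^2 mod 43 = 21
RHS: x^3 + 8 x + 15 = 6^3 + 8*6 + 15 mod 43 = 21
LHS = RHS

Yes, on the curve


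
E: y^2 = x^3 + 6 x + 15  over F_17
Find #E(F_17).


For each x in F_17, count y with y^2 = x^3 + 6 x + 15 mod 17:
  x = 0: RHS = 15, y in [7, 10]  -> 2 point(s)
  x = 2: RHS = 1, y in [1, 16]  -> 2 point(s)
  x = 3: RHS = 9, y in [3, 14]  -> 2 point(s)
  x = 4: RHS = 1, y in [1, 16]  -> 2 point(s)
  x = 5: RHS = 0, y in [0]  -> 1 point(s)
  x = 7: RHS = 9, y in [3, 14]  -> 2 point(s)
  x = 9: RHS = 16, y in [4, 13]  -> 2 point(s)
  x = 10: RHS = 4, y in [2, 15]  -> 2 point(s)
  x = 11: RHS = 1, y in [1, 16]  -> 2 point(s)
  x = 12: RHS = 13, y in [8, 9]  -> 2 point(s)
  x = 14: RHS = 4, y in [2, 15]  -> 2 point(s)
  x = 16: RHS = 8, y in [5, 12]  -> 2 point(s)
Affine points: 23. Add the point at infinity: total = 24.

#E(F_17) = 24


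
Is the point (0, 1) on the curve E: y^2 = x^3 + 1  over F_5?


Check whether y^2 = x^3 + 0 x + 1 (mod 5) for (x, y) = (0, 1).
LHS: y^2 = 1^2 mod 5 = 1
RHS: x^3 + 0 x + 1 = 0^3 + 0*0 + 1 mod 5 = 1
LHS = RHS

Yes, on the curve


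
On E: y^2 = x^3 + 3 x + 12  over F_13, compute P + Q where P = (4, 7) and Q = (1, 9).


P != Q, so use the chord formula.
s = (y2 - y1) / (x2 - x1) = (2) / (10) mod 13 = 8
x3 = s^2 - x1 - x2 mod 13 = 8^2 - 4 - 1 = 7
y3 = s (x1 - x3) - y1 mod 13 = 8 * (4 - 7) - 7 = 8

P + Q = (7, 8)


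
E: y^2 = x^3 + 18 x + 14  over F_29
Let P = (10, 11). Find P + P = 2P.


Doubling: s = (3 x1^2 + a) / (2 y1)
s = (3*10^2 + 18) / (2*11) mod 29 = 25
x3 = s^2 - 2 x1 mod 29 = 25^2 - 2*10 = 25
y3 = s (x1 - x3) - y1 mod 29 = 25 * (10 - 25) - 11 = 20

2P = (25, 20)


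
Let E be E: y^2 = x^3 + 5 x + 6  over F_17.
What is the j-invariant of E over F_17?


Delta = -16(4 a^3 + 27 b^2) mod 17 = 10
-1728 * (4 a)^3 = -1728 * (4*5)^3 mod 17 = 9
j = 9 * 10^(-1) mod 17 = 6

j = 6 (mod 17)


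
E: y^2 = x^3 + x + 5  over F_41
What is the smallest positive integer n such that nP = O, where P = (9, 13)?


Compute successive multiples of P until we hit O:
  1P = (9, 13)
  2P = (15, 19)
  3P = (18, 19)
  4P = (19, 35)
  5P = (8, 22)
  6P = (23, 31)
  7P = (14, 4)
  8P = (36, 11)
  ... (continuing to 47P)
  47P = O

ord(P) = 47


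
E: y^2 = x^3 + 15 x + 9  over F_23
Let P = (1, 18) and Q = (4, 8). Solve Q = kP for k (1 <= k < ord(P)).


Enumerate multiples of P until we hit Q = (4, 8):
  1P = (1, 18)
  2P = (4, 15)
  3P = (19, 0)
  4P = (4, 8)
Match found at i = 4.

k = 4


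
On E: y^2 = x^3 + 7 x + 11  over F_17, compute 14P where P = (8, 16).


k = 14 = 1110_2 (binary, LSB first: 0111)
Double-and-add from P = (8, 16):
  bit 0 = 0: acc unchanged = O
  bit 1 = 1: acc = O + (3, 5) = (3, 5)
  bit 2 = 1: acc = (3, 5) + (11, 12) = (12, 2)
  bit 3 = 1: acc = (12, 2) + (4, 1) = (5, 1)

14P = (5, 1)


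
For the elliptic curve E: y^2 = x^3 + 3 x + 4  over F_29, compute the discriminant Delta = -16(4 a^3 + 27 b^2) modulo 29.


4 a^3 + 27 b^2 = 4*3^3 + 27*4^2 = 108 + 432 = 540
Delta = -16 * (540) = -8640
Delta mod 29 = 2

Delta = 2 (mod 29)


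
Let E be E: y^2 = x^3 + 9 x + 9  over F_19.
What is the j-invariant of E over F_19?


Delta = -16(4 a^3 + 27 b^2) mod 19 = 14
-1728 * (4 a)^3 = -1728 * (4*9)^3 mod 19 = 11
j = 11 * 14^(-1) mod 19 = 13

j = 13 (mod 19)


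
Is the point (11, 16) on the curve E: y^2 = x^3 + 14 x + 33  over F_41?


Check whether y^2 = x^3 + 14 x + 33 (mod 41) for (x, y) = (11, 16).
LHS: y^2 = 16^2 mod 41 = 10
RHS: x^3 + 14 x + 33 = 11^3 + 14*11 + 33 mod 41 = 1
LHS != RHS

No, not on the curve


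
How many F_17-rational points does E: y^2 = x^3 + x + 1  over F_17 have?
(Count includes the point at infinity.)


For each x in F_17, count y with y^2 = x^3 + 1 x + 1 mod 17:
  x = 0: RHS = 1, y in [1, 16]  -> 2 point(s)
  x = 4: RHS = 1, y in [1, 16]  -> 2 point(s)
  x = 6: RHS = 2, y in [6, 11]  -> 2 point(s)
  x = 9: RHS = 8, y in [5, 12]  -> 2 point(s)
  x = 10: RHS = 8, y in [5, 12]  -> 2 point(s)
  x = 11: RHS = 0, y in [0]  -> 1 point(s)
  x = 13: RHS = 1, y in [1, 16]  -> 2 point(s)
  x = 15: RHS = 8, y in [5, 12]  -> 2 point(s)
  x = 16: RHS = 16, y in [4, 13]  -> 2 point(s)
Affine points: 17. Add the point at infinity: total = 18.

#E(F_17) = 18


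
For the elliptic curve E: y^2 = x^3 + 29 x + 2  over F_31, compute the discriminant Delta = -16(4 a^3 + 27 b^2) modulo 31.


4 a^3 + 27 b^2 = 4*29^3 + 27*2^2 = 97556 + 108 = 97664
Delta = -16 * (97664) = -1562624
Delta mod 31 = 24

Delta = 24 (mod 31)


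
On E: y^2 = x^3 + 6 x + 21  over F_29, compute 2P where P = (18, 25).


Doubling: s = (3 x1^2 + a) / (2 y1)
s = (3*18^2 + 6) / (2*25) mod 29 = 1
x3 = s^2 - 2 x1 mod 29 = 1^2 - 2*18 = 23
y3 = s (x1 - x3) - y1 mod 29 = 1 * (18 - 23) - 25 = 28

2P = (23, 28)


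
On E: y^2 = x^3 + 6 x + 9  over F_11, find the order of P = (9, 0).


Compute successive multiples of P until we hit O:
  1P = (9, 0)
  2P = O

ord(P) = 2


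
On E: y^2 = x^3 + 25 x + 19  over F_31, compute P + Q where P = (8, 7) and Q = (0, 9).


P != Q, so use the chord formula.
s = (y2 - y1) / (x2 - x1) = (2) / (23) mod 31 = 23
x3 = s^2 - x1 - x2 mod 31 = 23^2 - 8 - 0 = 25
y3 = s (x1 - x3) - y1 mod 31 = 23 * (8 - 25) - 7 = 5

P + Q = (25, 5)


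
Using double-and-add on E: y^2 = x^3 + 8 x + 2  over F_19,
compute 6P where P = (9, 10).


k = 6 = 110_2 (binary, LSB first: 011)
Double-and-add from P = (9, 10):
  bit 0 = 0: acc unchanged = O
  bit 1 = 1: acc = O + (17, 15) = (17, 15)
  bit 2 = 1: acc = (17, 15) + (15, 18) = (13, 17)

6P = (13, 17)


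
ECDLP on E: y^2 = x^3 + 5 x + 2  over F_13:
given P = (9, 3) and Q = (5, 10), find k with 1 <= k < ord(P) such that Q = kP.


Enumerate multiples of P until we hit Q = (5, 10):
  1P = (9, 3)
  2P = (12, 3)
  3P = (5, 10)
Match found at i = 3.

k = 3


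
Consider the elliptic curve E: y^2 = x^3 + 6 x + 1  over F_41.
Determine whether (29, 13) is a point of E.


Check whether y^2 = x^3 + 6 x + 1 (mod 41) for (x, y) = (29, 13).
LHS: y^2 = 13^2 mod 41 = 5
RHS: x^3 + 6 x + 1 = 29^3 + 6*29 + 1 mod 41 = 5
LHS = RHS

Yes, on the curve


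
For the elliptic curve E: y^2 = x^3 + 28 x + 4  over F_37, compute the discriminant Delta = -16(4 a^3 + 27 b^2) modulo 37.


4 a^3 + 27 b^2 = 4*28^3 + 27*4^2 = 87808 + 432 = 88240
Delta = -16 * (88240) = -1411840
Delta mod 37 = 6

Delta = 6 (mod 37)


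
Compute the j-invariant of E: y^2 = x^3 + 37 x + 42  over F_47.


Delta = -16(4 a^3 + 27 b^2) mod 47 = 43
-1728 * (4 a)^3 = -1728 * (4*37)^3 mod 47 = 13
j = 13 * 43^(-1) mod 47 = 32

j = 32 (mod 47)


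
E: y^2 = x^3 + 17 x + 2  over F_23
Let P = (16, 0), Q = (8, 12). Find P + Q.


P != Q, so use the chord formula.
s = (y2 - y1) / (x2 - x1) = (12) / (15) mod 23 = 10
x3 = s^2 - x1 - x2 mod 23 = 10^2 - 16 - 8 = 7
y3 = s (x1 - x3) - y1 mod 23 = 10 * (16 - 7) - 0 = 21

P + Q = (7, 21)


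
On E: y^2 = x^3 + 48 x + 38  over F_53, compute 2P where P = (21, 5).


Doubling: s = (3 x1^2 + a) / (2 y1)
s = (3*21^2 + 48) / (2*5) mod 53 = 47
x3 = s^2 - 2 x1 mod 53 = 47^2 - 2*21 = 47
y3 = s (x1 - x3) - y1 mod 53 = 47 * (21 - 47) - 5 = 45

2P = (47, 45)


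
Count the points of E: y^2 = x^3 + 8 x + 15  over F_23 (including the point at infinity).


For each x in F_23, count y with y^2 = x^3 + 8 x + 15 mod 23:
  x = 1: RHS = 1, y in [1, 22]  -> 2 point(s)
  x = 2: RHS = 16, y in [4, 19]  -> 2 point(s)
  x = 6: RHS = 3, y in [7, 16]  -> 2 point(s)
  x = 7: RHS = 0, y in [0]  -> 1 point(s)
  x = 8: RHS = 16, y in [4, 19]  -> 2 point(s)
  x = 11: RHS = 8, y in [10, 13]  -> 2 point(s)
  x = 13: RHS = 16, y in [4, 19]  -> 2 point(s)
  x = 17: RHS = 4, y in [2, 21]  -> 2 point(s)
  x = 22: RHS = 6, y in [11, 12]  -> 2 point(s)
Affine points: 17. Add the point at infinity: total = 18.

#E(F_23) = 18


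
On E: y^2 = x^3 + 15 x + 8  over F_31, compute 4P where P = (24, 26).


k = 4 = 100_2 (binary, LSB first: 001)
Double-and-add from P = (24, 26):
  bit 0 = 0: acc unchanged = O
  bit 1 = 0: acc unchanged = O
  bit 2 = 1: acc = O + (29, 1) = (29, 1)

4P = (29, 1)


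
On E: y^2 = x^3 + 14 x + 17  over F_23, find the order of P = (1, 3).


Compute successive multiples of P until we hit O:
  1P = (1, 3)
  2P = (22, 18)
  3P = (16, 6)
  4P = (18, 12)
  5P = (12, 2)
  6P = (14, 17)
  7P = (21, 2)
  8P = (19, 14)
  ... (continuing to 23P)
  23P = O

ord(P) = 23


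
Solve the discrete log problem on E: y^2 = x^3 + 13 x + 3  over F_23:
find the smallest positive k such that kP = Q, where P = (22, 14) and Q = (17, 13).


Enumerate multiples of P until we hit Q = (17, 13):
  1P = (22, 14)
  2P = (15, 13)
  3P = (17, 13)
Match found at i = 3.

k = 3


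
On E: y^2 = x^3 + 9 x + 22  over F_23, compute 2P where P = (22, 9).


Doubling: s = (3 x1^2 + a) / (2 y1)
s = (3*22^2 + 9) / (2*9) mod 23 = 16
x3 = s^2 - 2 x1 mod 23 = 16^2 - 2*22 = 5
y3 = s (x1 - x3) - y1 mod 23 = 16 * (22 - 5) - 9 = 10

2P = (5, 10)


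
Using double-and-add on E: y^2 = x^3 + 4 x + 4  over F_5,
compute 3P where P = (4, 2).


k = 3 = 11_2 (binary, LSB first: 11)
Double-and-add from P = (4, 2):
  bit 0 = 1: acc = O + (4, 2) = (4, 2)
  bit 1 = 1: acc = (4, 2) + (1, 2) = (0, 3)

3P = (0, 3)


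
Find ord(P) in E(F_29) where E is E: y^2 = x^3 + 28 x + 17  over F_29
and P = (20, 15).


Compute successive multiples of P until we hit O:
  1P = (20, 15)
  2P = (2, 20)
  3P = (12, 15)
  4P = (26, 14)
  5P = (8, 12)
  6P = (21, 21)
  7P = (24, 19)
  8P = (15, 19)
  ... (continuing to 24P)
  24P = O

ord(P) = 24


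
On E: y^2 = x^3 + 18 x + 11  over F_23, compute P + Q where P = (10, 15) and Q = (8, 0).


P != Q, so use the chord formula.
s = (y2 - y1) / (x2 - x1) = (8) / (21) mod 23 = 19
x3 = s^2 - x1 - x2 mod 23 = 19^2 - 10 - 8 = 21
y3 = s (x1 - x3) - y1 mod 23 = 19 * (10 - 21) - 15 = 6

P + Q = (21, 6)


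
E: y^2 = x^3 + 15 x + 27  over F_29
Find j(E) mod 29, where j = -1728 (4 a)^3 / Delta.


Delta = -16(4 a^3 + 27 b^2) mod 29 = 4
-1728 * (4 a)^3 = -1728 * (4*15)^3 mod 29 = 9
j = 9 * 4^(-1) mod 29 = 24

j = 24 (mod 29)


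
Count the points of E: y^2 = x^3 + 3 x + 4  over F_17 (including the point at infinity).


For each x in F_17, count y with y^2 = x^3 + 3 x + 4 mod 17:
  x = 0: RHS = 4, y in [2, 15]  -> 2 point(s)
  x = 1: RHS = 8, y in [5, 12]  -> 2 point(s)
  x = 2: RHS = 1, y in [1, 16]  -> 2 point(s)
  x = 5: RHS = 8, y in [5, 12]  -> 2 point(s)
  x = 6: RHS = 0, y in [0]  -> 1 point(s)
  x = 8: RHS = 13, y in [8, 9]  -> 2 point(s)
  x = 11: RHS = 8, y in [5, 12]  -> 2 point(s)
  x = 12: RHS = 0, y in [0]  -> 1 point(s)
  x = 13: RHS = 13, y in [8, 9]  -> 2 point(s)
  x = 14: RHS = 2, y in [6, 11]  -> 2 point(s)
  x = 16: RHS = 0, y in [0]  -> 1 point(s)
Affine points: 19. Add the point at infinity: total = 20.

#E(F_17) = 20


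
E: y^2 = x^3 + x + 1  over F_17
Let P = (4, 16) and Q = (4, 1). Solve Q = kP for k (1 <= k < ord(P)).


Enumerate multiples of P until we hit Q = (4, 1):
  1P = (4, 16)
  2P = (10, 12)
  3P = (11, 0)
  4P = (10, 5)
  5P = (4, 1)
Match found at i = 5.

k = 5


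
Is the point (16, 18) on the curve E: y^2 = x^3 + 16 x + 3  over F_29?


Check whether y^2 = x^3 + 16 x + 3 (mod 29) for (x, y) = (16, 18).
LHS: y^2 = 18^2 mod 29 = 5
RHS: x^3 + 16 x + 3 = 16^3 + 16*16 + 3 mod 29 = 5
LHS = RHS

Yes, on the curve


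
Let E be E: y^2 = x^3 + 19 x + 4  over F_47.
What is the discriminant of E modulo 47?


4 a^3 + 27 b^2 = 4*19^3 + 27*4^2 = 27436 + 432 = 27868
Delta = -16 * (27868) = -445888
Delta mod 47 = 1

Delta = 1 (mod 47)


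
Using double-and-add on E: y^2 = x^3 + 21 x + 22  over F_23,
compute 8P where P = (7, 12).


k = 8 = 1000_2 (binary, LSB first: 0001)
Double-and-add from P = (7, 12):
  bit 0 = 0: acc unchanged = O
  bit 1 = 0: acc unchanged = O
  bit 2 = 0: acc unchanged = O
  bit 3 = 1: acc = O + (2, 7) = (2, 7)

8P = (2, 7)


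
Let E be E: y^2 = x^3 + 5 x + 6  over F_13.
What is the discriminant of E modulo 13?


4 a^3 + 27 b^2 = 4*5^3 + 27*6^2 = 500 + 972 = 1472
Delta = -16 * (1472) = -23552
Delta mod 13 = 4

Delta = 4 (mod 13)


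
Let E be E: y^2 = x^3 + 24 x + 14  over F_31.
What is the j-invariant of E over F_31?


Delta = -16(4 a^3 + 27 b^2) mod 31 = 24
-1728 * (4 a)^3 = -1728 * (4*24)^3 mod 31 = 30
j = 30 * 24^(-1) mod 31 = 9

j = 9 (mod 31)


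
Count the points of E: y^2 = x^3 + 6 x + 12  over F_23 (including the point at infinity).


For each x in F_23, count y with y^2 = x^3 + 6 x + 12 mod 23:
  x = 0: RHS = 12, y in [9, 14]  -> 2 point(s)
  x = 2: RHS = 9, y in [3, 20]  -> 2 point(s)
  x = 4: RHS = 8, y in [10, 13]  -> 2 point(s)
  x = 5: RHS = 6, y in [11, 12]  -> 2 point(s)
  x = 7: RHS = 6, y in [11, 12]  -> 2 point(s)
  x = 9: RHS = 13, y in [6, 17]  -> 2 point(s)
  x = 11: RHS = 6, y in [11, 12]  -> 2 point(s)
  x = 12: RHS = 18, y in [8, 15]  -> 2 point(s)
  x = 15: RHS = 4, y in [2, 21]  -> 2 point(s)
  x = 16: RHS = 18, y in [8, 15]  -> 2 point(s)
  x = 17: RHS = 13, y in [6, 17]  -> 2 point(s)
  x = 18: RHS = 18, y in [8, 15]  -> 2 point(s)
  x = 19: RHS = 16, y in [4, 19]  -> 2 point(s)
  x = 20: RHS = 13, y in [6, 17]  -> 2 point(s)
Affine points: 28. Add the point at infinity: total = 29.

#E(F_23) = 29


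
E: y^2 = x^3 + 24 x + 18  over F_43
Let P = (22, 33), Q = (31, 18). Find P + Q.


P != Q, so use the chord formula.
s = (y2 - y1) / (x2 - x1) = (28) / (9) mod 43 = 27
x3 = s^2 - x1 - x2 mod 43 = 27^2 - 22 - 31 = 31
y3 = s (x1 - x3) - y1 mod 43 = 27 * (22 - 31) - 33 = 25

P + Q = (31, 25)


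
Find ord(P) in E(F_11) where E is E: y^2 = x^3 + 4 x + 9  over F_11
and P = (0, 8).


Compute successive multiples of P until we hit O:
  1P = (0, 8)
  2P = (9, 9)
  3P = (5, 0)
  4P = (9, 2)
  5P = (0, 3)
  6P = O

ord(P) = 6


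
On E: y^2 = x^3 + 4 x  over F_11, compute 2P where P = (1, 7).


Doubling: s = (3 x1^2 + a) / (2 y1)
s = (3*1^2 + 4) / (2*7) mod 11 = 6
x3 = s^2 - 2 x1 mod 11 = 6^2 - 2*1 = 1
y3 = s (x1 - x3) - y1 mod 11 = 6 * (1 - 1) - 7 = 4

2P = (1, 4)
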